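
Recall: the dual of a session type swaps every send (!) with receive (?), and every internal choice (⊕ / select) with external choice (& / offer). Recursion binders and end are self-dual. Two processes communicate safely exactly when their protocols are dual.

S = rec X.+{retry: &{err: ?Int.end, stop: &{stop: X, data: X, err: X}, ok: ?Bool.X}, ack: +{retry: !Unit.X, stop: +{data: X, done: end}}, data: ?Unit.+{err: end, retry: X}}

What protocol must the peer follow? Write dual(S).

rec X ↦ rec X  (binder kept)
  +{retry,ack,data} ↦ &{retry,ack,data}  (⊕→&)
    case retry:
      &{err,stop,ok} ↦ +{err,stop,ok}  (offer→select)
        case err:
          ?Int ↦ !Int
            end self-dual
        case stop:
          &{stop,data,err} ↦ +{stop,data,err}  (offer→select)
            case stop:
              X self-dual
            case data:
              X self-dual
            case err:
              X self-dual
        case ok:
          ?Bool ↦ !Bool
            X self-dual
    case ack:
      +{retry,stop} ↦ &{retry,stop}  (⊕→&)
        case retry:
          !Unit ↦ ?Unit
            X self-dual
        case stop:
          +{data,done} ↦ &{data,done}  (⊕→&)
            case data:
              X self-dual
            case done:
              end self-dual
    case data:
      ?Unit ↦ !Unit
        +{err,retry} ↦ &{err,retry}  (⊕→&)
          case err:
            end self-dual
          case retry:
            X self-dual

rec X.&{retry: +{err: !Int.end, stop: +{stop: X, data: X, err: X}, ok: !Bool.X}, ack: &{retry: ?Unit.X, stop: &{data: X, done: end}}, data: !Unit.&{err: end, retry: X}}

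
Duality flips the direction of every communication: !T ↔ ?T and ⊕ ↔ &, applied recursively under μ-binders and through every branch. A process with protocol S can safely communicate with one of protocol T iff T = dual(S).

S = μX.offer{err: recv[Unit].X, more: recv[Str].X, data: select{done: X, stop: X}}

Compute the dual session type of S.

μX → μX  (rec unchanged)
  offer{err,more,data} → select{err,more,data}  (&→⊕)
    [err]
      recv[Unit] → send[Unit]
        X self-dual
    [more]
      recv[Str] → send[Str]
        X self-dual
    [data]
      select{done,stop} → offer{done,stop}  (internal→external)
        [done]
          X self-dual
        [stop]
          X self-dual

μX.select{err: send[Unit].X, more: send[Str].X, data: offer{done: X, stop: X}}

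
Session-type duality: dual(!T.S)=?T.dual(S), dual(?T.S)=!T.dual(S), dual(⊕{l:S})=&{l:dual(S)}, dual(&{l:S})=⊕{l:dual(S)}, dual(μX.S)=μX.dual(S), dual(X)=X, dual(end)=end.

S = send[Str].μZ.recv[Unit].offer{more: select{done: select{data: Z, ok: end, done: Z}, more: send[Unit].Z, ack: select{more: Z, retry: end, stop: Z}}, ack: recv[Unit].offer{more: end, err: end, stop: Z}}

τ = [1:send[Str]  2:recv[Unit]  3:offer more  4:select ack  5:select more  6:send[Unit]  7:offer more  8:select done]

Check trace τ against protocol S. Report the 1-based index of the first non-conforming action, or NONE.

6

@1 send[Str]  ✓  state: μZ.…
@2 recv[Unit]  ✓  state: offer{more: select{done: select{data: μZ.…, ok: end, done: μZ.…}, more: send[Unit].μZ.…, ack: select{more: μZ.…, retry: end, stop: μZ.…}}, ack: recv[Unit].offer{more: end, err: end, stop: μZ.…}}
@3 offer more  ✓  state: select{done: select{data: μZ.…, ok: end, done: μZ.…}, more: send[Unit].μZ.…, ack: select{more: μZ.…, retry: end, stop: μZ.…}}
@4 select ack  ✓  state: select{more: μZ.…, retry: end, stop: μZ.…}
@5 select more  ✓  state: μZ.…
@6 got send[Unit], protocol expects recv[Unit]  ✗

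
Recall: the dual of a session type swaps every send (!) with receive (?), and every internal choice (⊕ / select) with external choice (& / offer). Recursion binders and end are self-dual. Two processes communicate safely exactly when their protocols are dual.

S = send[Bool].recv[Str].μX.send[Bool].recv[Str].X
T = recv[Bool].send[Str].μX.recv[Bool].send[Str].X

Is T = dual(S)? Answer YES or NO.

send[Bool] | recv[Bool]  ok
  recv[Str] | send[Str]  ok
    μX | μX  ok (μ self-dual)
      send[Bool] | recv[Bool]  ok
        recv[Str] | send[Str]  ok
          X | X  ok

YES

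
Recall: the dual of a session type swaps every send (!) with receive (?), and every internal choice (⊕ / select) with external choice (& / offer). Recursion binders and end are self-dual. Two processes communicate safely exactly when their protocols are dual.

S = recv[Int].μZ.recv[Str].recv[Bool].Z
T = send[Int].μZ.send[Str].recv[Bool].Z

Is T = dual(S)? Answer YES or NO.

NO

recv[Int] ‖ send[Int]  match
  μZ ‖ μZ  match (rec unchanged)
    recv[Str] ‖ send[Str]  match
      recv[Bool] ‖ recv[Bool]  ✗ same direction on both sides — not dual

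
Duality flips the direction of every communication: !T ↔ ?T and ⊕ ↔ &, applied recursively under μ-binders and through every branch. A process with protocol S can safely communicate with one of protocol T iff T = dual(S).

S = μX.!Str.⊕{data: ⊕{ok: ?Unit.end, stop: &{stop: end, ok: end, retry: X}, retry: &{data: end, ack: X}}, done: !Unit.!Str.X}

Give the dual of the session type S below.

μX ↦ μX  (binder kept)
  !Str ↦ ?Str
    ⊕{data,done} ↦ &{data,done}  (select→offer)
      • data:
        ⊕{ok,stop,retry} ↦ &{ok,stop,retry}  (select→offer)
          • ok:
            ?Unit ↦ !Unit
              dual(end) = end
          • stop:
            &{stop,ok,retry} ↦ ⊕{stop,ok,retry}  (&→⊕)
              • stop:
                dual(end) = end
              • ok:
                dual(end) = end
              • retry:
                dual(X) = X
          • retry:
            &{data,ack} ↦ ⊕{data,ack}  (&→⊕)
              • data:
                dual(end) = end
              • ack:
                dual(X) = X
      • done:
        !Unit ↦ ?Unit
          !Str ↦ ?Str
            dual(X) = X

μX.?Str.&{data: &{ok: !Unit.end, stop: ⊕{stop: end, ok: end, retry: X}, retry: ⊕{data: end, ack: X}}, done: ?Unit.?Str.X}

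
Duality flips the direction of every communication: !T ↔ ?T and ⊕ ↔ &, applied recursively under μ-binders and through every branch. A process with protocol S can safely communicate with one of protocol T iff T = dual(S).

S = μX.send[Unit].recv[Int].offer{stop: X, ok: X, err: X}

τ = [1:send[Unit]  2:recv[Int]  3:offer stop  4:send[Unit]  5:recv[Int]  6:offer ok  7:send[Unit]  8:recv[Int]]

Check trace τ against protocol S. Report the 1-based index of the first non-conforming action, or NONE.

step 1: send[Unit]  ✓  cont: recv[Int].offer{stop: μX.…, ok: μX.…, err: μX.…}
step 2: recv[Int]  ✓  cont: offer{stop: μX.…, ok: μX.…, err: μX.…}
step 3: offer stop  ✓  cont: μX.…
step 4: send[Unit]  ✓  cont: recv[Int].offer{stop: μX.…, ok: μX.…, err: μX.…}
step 5: recv[Int]  ✓  cont: offer{stop: μX.…, ok: μX.…, err: μX.…}
step 6: offer ok  ✓  cont: μX.…
step 7: send[Unit]  ✓  cont: recv[Int].offer{stop: μX.…, ok: μX.…, err: μX.…}
step 8: recv[Int]  ✓  cont: offer{stop: μX.…, ok: μX.…, err: μX.…}
all 8 steps conform

NONE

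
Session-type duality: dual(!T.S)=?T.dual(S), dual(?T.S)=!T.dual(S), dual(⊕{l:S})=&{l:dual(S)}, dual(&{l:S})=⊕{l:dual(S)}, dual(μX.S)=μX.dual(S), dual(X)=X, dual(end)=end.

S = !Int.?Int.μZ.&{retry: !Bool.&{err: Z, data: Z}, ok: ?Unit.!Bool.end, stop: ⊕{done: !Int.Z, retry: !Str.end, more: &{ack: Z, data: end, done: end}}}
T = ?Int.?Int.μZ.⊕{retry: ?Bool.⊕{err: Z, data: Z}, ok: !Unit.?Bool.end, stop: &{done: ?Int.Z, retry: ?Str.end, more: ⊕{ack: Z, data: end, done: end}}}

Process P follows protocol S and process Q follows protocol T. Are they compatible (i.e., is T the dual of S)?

!Int | ?Int  ✓
  ?Int | ?Int  ✗ same direction on both sides — not dual

NO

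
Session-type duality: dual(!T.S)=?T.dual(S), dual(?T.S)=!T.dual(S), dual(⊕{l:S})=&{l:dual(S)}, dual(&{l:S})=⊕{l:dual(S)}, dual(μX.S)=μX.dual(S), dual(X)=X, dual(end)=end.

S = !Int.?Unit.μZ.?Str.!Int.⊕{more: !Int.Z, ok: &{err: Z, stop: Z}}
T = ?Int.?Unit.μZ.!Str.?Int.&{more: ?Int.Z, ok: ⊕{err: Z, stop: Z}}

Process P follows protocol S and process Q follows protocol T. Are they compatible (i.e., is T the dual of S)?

NO

!Int | ?Int  ok
  ?Unit | ?Unit  ✗ same direction on both sides — not dual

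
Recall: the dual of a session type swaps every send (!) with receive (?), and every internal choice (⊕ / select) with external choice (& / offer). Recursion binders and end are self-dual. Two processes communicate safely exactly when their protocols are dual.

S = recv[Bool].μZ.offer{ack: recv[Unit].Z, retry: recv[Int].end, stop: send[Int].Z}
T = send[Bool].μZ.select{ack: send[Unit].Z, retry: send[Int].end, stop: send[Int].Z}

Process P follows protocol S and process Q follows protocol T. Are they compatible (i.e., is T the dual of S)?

recv[Bool] vs send[Bool]  match
  μZ vs μZ  match (rec unchanged)
    offer{ack,retry,stop} vs select{ack,retry,stop}  match same labels
      • ack:
        recv[Unit] vs send[Unit]  match
          Z vs Z  match
      • retry:
        recv[Int] vs send[Int]  match
          end vs end  match
      • stop:
        send[Int] vs send[Int]  ✗ same direction on both sides — not dual

NO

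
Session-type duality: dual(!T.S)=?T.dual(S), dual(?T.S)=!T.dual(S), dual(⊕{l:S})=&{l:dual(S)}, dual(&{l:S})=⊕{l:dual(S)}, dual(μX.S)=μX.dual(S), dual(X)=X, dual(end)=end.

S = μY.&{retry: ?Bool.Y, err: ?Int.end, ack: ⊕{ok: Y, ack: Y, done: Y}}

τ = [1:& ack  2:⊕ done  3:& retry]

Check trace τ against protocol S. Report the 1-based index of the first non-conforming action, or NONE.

NONE

[1] & ack  ✓  state: ⊕{ok: μY.…, ack: μY.…, done: μY.…}
[2] ⊕ done  ✓  state: μY.…
[3] & retry  ✓  state: ?Bool.μY.…
trace exhausted — no violation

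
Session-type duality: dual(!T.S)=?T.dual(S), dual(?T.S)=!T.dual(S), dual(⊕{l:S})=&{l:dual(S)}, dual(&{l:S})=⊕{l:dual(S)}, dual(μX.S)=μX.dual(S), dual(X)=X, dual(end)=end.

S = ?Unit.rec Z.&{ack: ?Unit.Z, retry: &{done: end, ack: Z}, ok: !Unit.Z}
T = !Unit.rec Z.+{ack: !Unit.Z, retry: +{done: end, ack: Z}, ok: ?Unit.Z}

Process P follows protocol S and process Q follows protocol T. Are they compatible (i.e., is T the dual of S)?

YES

?Unit | !Unit  match
  rec Z | rec Z  match (rec unchanged)
    &{ack,retry,ok} | +{ack,retry,ok}  match label sets agree
      • ack:
        ?Unit | !Unit  match
          Z | Z  match
      • retry:
        &{done,ack} | +{done,ack}  match label sets agree
          • done:
            end | end  match
          • ack:
            Z | Z  match
      • ok:
        !Unit | ?Unit  match
          Z | Z  match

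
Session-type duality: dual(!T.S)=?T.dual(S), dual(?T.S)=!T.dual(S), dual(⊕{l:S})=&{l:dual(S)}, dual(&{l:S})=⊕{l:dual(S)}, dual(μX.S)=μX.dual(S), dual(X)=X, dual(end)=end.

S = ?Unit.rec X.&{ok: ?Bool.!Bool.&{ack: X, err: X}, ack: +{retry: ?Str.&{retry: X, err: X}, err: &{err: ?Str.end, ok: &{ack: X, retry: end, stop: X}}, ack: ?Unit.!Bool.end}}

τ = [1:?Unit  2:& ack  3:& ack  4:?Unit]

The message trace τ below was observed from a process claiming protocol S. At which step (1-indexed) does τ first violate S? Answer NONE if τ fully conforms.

3

step 1: ?Unit  match  cont: rec X.…
step 2: & ack  match  cont: +{retry: ?Str.&{retry: rec X.…, err: rec X.…}, err: &{err: ?Str.end, ok: &{ack: rec X.…, retry: end, stop: rec X.…}}, ack: ?Unit.!Bool.end}
step 3: got & ack, protocol expects + retry or + err or + ack  ✗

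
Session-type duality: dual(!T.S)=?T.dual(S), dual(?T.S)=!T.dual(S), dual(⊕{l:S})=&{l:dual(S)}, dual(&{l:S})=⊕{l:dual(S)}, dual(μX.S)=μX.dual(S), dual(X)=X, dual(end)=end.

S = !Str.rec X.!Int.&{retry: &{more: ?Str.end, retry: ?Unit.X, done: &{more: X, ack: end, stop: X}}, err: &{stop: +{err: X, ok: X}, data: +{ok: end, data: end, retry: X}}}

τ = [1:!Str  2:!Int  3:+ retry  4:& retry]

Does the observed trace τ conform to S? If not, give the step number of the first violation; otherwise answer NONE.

[1] !Str  match  cont: rec X.…
[2] !Int  match  cont: &{retry: &{more: ?Str.end, retry: ?Unit.rec X.…, done: &{more: rec X.…, ack: end, stop: rec X.…}}, err: &{stop: +{err: rec X.…, ok: rec X.…}, data: +{ok: end, data: end, retry: rec X.…}}}
[3] got + retry, protocol expects & retry or & err  ✗

3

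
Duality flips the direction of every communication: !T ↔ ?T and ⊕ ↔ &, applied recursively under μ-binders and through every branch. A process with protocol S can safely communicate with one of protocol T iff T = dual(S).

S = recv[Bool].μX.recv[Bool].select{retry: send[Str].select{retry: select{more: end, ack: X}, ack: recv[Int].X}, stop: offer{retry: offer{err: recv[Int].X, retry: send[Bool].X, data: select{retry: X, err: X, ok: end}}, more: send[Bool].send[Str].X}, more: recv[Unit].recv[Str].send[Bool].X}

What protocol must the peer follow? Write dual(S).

send[Bool].μX.send[Bool].offer{retry: recv[Str].offer{retry: offer{more: end, ack: X}, ack: send[Int].X}, stop: select{retry: select{err: send[Int].X, retry: recv[Bool].X, data: offer{retry: X, err: X, ok: end}}, more: recv[Bool].recv[Str].X}, more: send[Unit].send[Str].recv[Bool].X}

recv[Bool] = send[Bool]
  μX = μX  (μ self-dual)
    recv[Bool] = send[Bool]
      select{retry,stop,more} = offer{retry,stop,more}  (⊕→&)
        [retry]
          send[Str] = recv[Str]
            select{retry,ack} = offer{retry,ack}  (⊕→&)
              [retry]
                select{more,ack} = offer{more,ack}  (⊕→&)
                  [more]
                    end self-dual
                  [ack]
                    X self-dual
              [ack]
                recv[Int] = send[Int]
                  X self-dual
        [stop]
          offer{retry,more} = select{retry,more}  (offer→select)
            [retry]
              offer{err,retry,data} = select{err,retry,data}  (offer→select)
                [err]
                  recv[Int] = send[Int]
                    X self-dual
                [retry]
                  send[Bool] = recv[Bool]
                    X self-dual
                [data]
                  select{retry,err,ok} = offer{retry,err,ok}  (⊕→&)
                    [retry]
                      X self-dual
                    [err]
                      X self-dual
                    [ok]
                      end self-dual
            [more]
              send[Bool] = recv[Bool]
                send[Str] = recv[Str]
                  X self-dual
        [more]
          recv[Unit] = send[Unit]
            recv[Str] = send[Str]
              send[Bool] = recv[Bool]
                X self-dual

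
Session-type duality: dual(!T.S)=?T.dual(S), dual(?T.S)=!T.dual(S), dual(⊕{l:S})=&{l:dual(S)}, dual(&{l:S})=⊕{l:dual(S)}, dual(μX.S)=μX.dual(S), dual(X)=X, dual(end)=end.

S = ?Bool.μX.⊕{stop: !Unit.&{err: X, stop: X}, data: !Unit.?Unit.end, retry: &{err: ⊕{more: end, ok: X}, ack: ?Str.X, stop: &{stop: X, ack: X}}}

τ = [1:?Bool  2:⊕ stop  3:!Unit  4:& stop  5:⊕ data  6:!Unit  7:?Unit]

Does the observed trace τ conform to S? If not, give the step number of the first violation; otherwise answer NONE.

NONE

step 1: ?Bool  ✓  now at μX.…
step 2: ⊕ stop  ✓  now at !Unit.&{err: μX.…, stop: μX.…}
step 3: !Unit  ✓  now at &{err: μX.…, stop: μX.…}
step 4: & stop  ✓  now at μX.…
step 5: ⊕ data  ✓  now at !Unit.?Unit.end
step 6: !Unit  ✓  now at ?Unit.end
step 7: ?Unit  ✓  now at end
τ conforms to S (length 7)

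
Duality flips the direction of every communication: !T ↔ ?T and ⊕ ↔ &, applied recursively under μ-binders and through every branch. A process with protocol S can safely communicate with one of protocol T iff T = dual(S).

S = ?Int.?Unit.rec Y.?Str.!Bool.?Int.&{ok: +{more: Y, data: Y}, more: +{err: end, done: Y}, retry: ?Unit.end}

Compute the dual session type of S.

!Int.!Unit.rec Y.!Str.?Bool.!Int.+{ok: &{more: Y, data: Y}, more: &{err: end, done: Y}, retry: !Unit.end}

?Int = !Int
  ?Unit = !Unit
    rec Y = rec Y  (rec unchanged)
      ?Str = !Str
        !Bool = ?Bool
          ?Int = !Int
            &{ok,more,retry} = +{ok,more,retry}  (external→internal)
              [ok]
                +{more,data} = &{more,data}  (internal→external)
                  [more]
                    Y self-dual
                  [data]
                    Y self-dual
              [more]
                +{err,done} = &{err,done}  (internal→external)
                  [err]
                    end self-dual
                  [done]
                    Y self-dual
              [retry]
                ?Unit = !Unit
                  end self-dual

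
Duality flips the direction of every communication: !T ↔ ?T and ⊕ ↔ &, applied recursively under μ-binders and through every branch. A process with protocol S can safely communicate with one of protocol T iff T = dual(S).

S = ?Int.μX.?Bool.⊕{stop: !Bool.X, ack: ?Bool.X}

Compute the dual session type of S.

!Int.μX.!Bool.&{stop: ?Bool.X, ack: !Bool.X}

?Int ↦ !Int
  μX ↦ μX  (rec unchanged)
    ?Bool ↦ !Bool
      ⊕{stop,ack} ↦ &{stop,ack}  (select→offer)
        case stop:
          !Bool ↦ ?Bool
            dual(X) = X
        case ack:
          ?Bool ↦ !Bool
            dual(X) = X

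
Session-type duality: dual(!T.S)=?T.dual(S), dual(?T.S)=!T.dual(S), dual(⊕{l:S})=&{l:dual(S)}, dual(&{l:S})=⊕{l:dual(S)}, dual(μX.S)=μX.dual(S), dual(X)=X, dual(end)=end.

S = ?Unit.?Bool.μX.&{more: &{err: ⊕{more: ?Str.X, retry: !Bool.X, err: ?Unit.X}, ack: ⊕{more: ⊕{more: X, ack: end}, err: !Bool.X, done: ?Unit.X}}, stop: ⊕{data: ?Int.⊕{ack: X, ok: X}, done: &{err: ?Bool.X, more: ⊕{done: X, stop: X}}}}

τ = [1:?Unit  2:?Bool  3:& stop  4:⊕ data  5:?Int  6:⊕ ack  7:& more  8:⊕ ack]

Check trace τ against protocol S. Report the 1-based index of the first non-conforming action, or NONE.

step 1: ?Unit  ok  state: ?Bool.μX.…
step 2: ?Bool  ok  state: μX.…
step 3: & stop  ok  state: ⊕{data: ?Int.⊕{ack: μX.…, ok: μX.…}, done: &{err: ?Bool.μX.…, more: ⊕{done: μX.…, stop: μX.…}}}
step 4: ⊕ data  ok  state: ?Int.⊕{ack: μX.…, ok: μX.…}
step 5: ?Int  ok  state: ⊕{ack: μX.…, ok: μX.…}
step 6: ⊕ ack  ok  state: μX.…
step 7: & more  ok  state: &{err: ⊕{more: ?Str.μX.…, retry: !Bool.μX.…, err: ?Unit.μX.…}, ack: ⊕{more: ⊕{more: μX.…, ack: end}, err: !Bool.μX.…, done: ?Unit.μX.…}}
step 8: got ⊕ ack, protocol expects & err or & ack  ✗

8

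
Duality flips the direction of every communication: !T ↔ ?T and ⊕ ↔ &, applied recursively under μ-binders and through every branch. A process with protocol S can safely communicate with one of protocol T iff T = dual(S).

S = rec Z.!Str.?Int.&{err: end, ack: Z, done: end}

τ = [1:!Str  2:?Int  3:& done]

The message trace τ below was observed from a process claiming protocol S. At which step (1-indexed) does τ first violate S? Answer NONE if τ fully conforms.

[1] !Str  match  residual = ?Int.&{err: end, ack: rec Z.…, done: end}
[2] ?Int  match  residual = &{err: end, ack: rec Z.…, done: end}
[3] & done  match  residual = end
trace exhausted — no violation

NONE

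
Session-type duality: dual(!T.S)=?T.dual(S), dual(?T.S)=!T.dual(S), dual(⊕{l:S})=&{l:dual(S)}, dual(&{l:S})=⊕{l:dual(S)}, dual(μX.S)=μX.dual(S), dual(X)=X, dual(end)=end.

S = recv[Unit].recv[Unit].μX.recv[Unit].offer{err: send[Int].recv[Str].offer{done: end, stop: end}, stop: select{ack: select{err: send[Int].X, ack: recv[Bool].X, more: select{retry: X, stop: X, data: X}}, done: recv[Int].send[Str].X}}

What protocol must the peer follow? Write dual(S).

send[Unit].send[Unit].μX.send[Unit].select{err: recv[Int].send[Str].select{done: end, stop: end}, stop: offer{ack: offer{err: recv[Int].X, ack: send[Bool].X, more: offer{retry: X, stop: X, data: X}}, done: send[Int].recv[Str].X}}

recv[Unit] ↦ send[Unit]
  recv[Unit] ↦ send[Unit]
    μX ↦ μX  (μ self-dual)
      recv[Unit] ↦ send[Unit]
        offer{err,stop} ↦ select{err,stop}  (&→⊕)
          [err]
            send[Int] ↦ recv[Int]
              recv[Str] ↦ send[Str]
                offer{done,stop} ↦ select{done,stop}  (&→⊕)
                  [done]
                    end self-dual
                  [stop]
                    end self-dual
          [stop]
            select{ack,done} ↦ offer{ack,done}  (⊕→&)
              [ack]
                select{err,ack,more} ↦ offer{err,ack,more}  (⊕→&)
                  [err]
                    send[Int] ↦ recv[Int]
                      X self-dual
                  [ack]
                    recv[Bool] ↦ send[Bool]
                      X self-dual
                  [more]
                    select{retry,stop,data} ↦ offer{retry,stop,data}  (⊕→&)
                      [retry]
                        X self-dual
                      [stop]
                        X self-dual
                      [data]
                        X self-dual
              [done]
                recv[Int] ↦ send[Int]
                  send[Str] ↦ recv[Str]
                    X self-dual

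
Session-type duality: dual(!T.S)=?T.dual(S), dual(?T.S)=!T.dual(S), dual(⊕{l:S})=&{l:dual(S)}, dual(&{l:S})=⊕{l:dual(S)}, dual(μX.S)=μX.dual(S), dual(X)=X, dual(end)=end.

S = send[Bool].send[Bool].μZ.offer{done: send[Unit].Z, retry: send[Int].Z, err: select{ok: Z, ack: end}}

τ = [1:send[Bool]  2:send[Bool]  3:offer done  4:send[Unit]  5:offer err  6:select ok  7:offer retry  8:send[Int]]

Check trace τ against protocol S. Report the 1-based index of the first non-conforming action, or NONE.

[1] send[Bool]  match  now at send[Bool].μZ.…
[2] send[Bool]  match  now at μZ.…
[3] offer done  match  now at send[Unit].μZ.…
[4] send[Unit]  match  now at μZ.…
[5] offer err  match  now at select{ok: μZ.…, ack: end}
[6] select ok  match  now at μZ.…
[7] offer retry  match  now at send[Int].μZ.…
[8] send[Int]  match  now at μZ.…
trace exhausted — no violation

NONE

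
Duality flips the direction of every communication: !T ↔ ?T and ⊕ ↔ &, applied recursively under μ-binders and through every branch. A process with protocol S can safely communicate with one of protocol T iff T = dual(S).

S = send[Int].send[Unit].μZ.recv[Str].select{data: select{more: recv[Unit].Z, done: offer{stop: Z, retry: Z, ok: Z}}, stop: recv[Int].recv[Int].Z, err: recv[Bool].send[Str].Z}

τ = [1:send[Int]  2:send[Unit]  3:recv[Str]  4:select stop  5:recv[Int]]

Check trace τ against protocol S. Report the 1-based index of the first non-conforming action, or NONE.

[1] send[Int]  ✓  cont: send[Unit].μZ.…
[2] send[Unit]  ✓  cont: μZ.…
[3] recv[Str]  ✓  cont: select{data: select{more: recv[Unit].μZ.…, done: offer{stop: μZ.…, retry: μZ.…, ok: μZ.…}}, stop: recv[Int].recv[Int].μZ.…, err: recv[Bool].send[Str].μZ.…}
[4] select stop  ✓  cont: recv[Int].recv[Int].μZ.…
[5] recv[Int]  ✓  cont: recv[Int].μZ.…
all 5 steps conform

NONE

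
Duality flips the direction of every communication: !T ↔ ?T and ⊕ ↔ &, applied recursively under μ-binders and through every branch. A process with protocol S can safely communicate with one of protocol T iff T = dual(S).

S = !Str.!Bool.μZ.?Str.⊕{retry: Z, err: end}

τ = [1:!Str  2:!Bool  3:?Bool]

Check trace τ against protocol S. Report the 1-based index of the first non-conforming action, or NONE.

3

step 1: !Str  match  cont: !Bool.μZ.…
step 2: !Bool  match  cont: μZ.…
step 3: got ?Bool, protocol expects ?Str  ✗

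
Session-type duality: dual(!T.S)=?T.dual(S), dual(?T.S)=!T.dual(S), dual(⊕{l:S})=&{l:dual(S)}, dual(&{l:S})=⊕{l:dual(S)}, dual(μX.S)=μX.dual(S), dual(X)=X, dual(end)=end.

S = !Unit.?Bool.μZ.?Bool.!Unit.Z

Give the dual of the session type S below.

?Unit.!Bool.μZ.!Bool.?Unit.Z

!Unit → ?Unit
  ?Bool → !Bool
    μZ → μZ  (μ self-dual)
      ?Bool → !Bool
        !Unit → ?Unit
          Z ↦ Z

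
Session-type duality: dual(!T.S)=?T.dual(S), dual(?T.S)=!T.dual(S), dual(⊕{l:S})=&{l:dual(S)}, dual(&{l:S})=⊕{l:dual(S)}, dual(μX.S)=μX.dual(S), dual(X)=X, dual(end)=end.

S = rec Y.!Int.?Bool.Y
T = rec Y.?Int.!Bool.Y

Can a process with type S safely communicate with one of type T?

YES

rec Y vs rec Y  ✓ (binder kept)
  !Int vs ?Int  ✓
    ?Bool vs !Bool  ✓
      Y vs Y  ✓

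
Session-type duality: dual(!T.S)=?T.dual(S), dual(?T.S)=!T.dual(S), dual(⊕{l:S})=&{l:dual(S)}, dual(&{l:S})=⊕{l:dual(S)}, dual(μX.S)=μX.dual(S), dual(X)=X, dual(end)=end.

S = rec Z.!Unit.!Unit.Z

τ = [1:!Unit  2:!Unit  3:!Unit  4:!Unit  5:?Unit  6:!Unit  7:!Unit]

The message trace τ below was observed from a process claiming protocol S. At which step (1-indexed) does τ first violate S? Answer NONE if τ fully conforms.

@1 !Unit  ok  now at !Unit.rec Z.…
@2 !Unit  ok  now at rec Z.…
@3 !Unit  ok  now at !Unit.rec Z.…
@4 !Unit  ok  now at rec Z.…
@5 got ?Unit, protocol expects !Unit  ✗

5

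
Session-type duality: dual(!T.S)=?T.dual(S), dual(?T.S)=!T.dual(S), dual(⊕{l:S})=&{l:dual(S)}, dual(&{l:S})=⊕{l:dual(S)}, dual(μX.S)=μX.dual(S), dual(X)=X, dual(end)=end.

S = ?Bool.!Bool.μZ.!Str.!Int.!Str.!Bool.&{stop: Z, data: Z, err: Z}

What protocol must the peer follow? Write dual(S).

?Bool → !Bool
  !Bool → ?Bool
    μZ → μZ  (μ self-dual)
      !Str → ?Str
        !Int → ?Int
          !Str → ?Str
            !Bool → ?Bool
              &{stop,data,err} → ⊕{stop,data,err}  (offer→select)
                • stop:
                  Z self-dual
                • data:
                  Z self-dual
                • err:
                  Z self-dual

!Bool.?Bool.μZ.?Str.?Int.?Str.?Bool.⊕{stop: Z, data: Z, err: Z}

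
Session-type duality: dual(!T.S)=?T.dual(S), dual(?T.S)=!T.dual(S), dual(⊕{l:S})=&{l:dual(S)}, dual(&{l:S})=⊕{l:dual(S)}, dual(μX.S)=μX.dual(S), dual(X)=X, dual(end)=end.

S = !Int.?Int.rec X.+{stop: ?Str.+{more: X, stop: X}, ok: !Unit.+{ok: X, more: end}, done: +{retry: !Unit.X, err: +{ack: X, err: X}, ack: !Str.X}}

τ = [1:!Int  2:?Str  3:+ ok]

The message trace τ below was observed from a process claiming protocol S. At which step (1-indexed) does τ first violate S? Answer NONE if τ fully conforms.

2

step 1: !Int  ✓  cont: ?Int.rec X.…
step 2: got ?Str, protocol expects ?Int  ✗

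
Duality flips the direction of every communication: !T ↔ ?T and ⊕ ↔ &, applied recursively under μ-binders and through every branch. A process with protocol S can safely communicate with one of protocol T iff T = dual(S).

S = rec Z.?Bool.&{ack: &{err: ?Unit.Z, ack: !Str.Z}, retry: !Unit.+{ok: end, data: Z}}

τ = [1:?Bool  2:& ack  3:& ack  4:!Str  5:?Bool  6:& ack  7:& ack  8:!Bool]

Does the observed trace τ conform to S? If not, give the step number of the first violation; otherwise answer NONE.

[1] ?Bool  ok  now at &{ack: &{err: ?Unit.rec Z.…, ack: !Str.rec Z.…}, retry: !Unit.+{ok: end, data: rec Z.…}}
[2] & ack  ok  now at &{err: ?Unit.rec Z.…, ack: !Str.rec Z.…}
[3] & ack  ok  now at !Str.rec Z.…
[4] !Str  ok  now at rec Z.…
[5] ?Bool  ok  now at &{ack: &{err: ?Unit.rec Z.…, ack: !Str.rec Z.…}, retry: !Unit.+{ok: end, data: rec Z.…}}
[6] & ack  ok  now at &{err: ?Unit.rec Z.…, ack: !Str.rec Z.…}
[7] & ack  ok  now at !Str.rec Z.…
[8] got !Bool, protocol expects !Str  ✗

8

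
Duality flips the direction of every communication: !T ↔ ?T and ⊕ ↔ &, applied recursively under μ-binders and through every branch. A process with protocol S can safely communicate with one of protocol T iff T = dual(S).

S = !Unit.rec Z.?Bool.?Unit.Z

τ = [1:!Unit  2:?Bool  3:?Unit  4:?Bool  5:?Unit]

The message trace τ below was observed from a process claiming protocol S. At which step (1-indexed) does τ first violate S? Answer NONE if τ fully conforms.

@1 !Unit  match  state: rec Z.…
@2 ?Bool  match  state: ?Unit.rec Z.…
@3 ?Unit  match  state: rec Z.…
@4 ?Bool  match  state: ?Unit.rec Z.…
@5 ?Unit  match  state: rec Z.…
all 5 steps conform

NONE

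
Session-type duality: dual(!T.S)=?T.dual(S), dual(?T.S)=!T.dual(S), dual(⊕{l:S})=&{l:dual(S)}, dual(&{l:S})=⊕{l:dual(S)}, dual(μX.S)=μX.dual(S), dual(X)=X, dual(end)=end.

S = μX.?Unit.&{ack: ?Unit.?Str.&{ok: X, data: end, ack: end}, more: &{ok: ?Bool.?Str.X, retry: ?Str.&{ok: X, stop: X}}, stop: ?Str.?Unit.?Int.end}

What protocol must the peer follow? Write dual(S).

μX ↦ μX  (μ self-dual)
  ?Unit ↦ !Unit
    &{ack,more,stop} ↦ ⊕{ack,more,stop}  (external→internal)
      case ack:
        ?Unit ↦ !Unit
          ?Str ↦ !Str
            &{ok,data,ack} ↦ ⊕{ok,data,ack}  (external→internal)
              case ok:
                X ↦ X
              case data:
                end ↦ end
              case ack:
                end ↦ end
      case more:
        &{ok,retry} ↦ ⊕{ok,retry}  (external→internal)
          case ok:
            ?Bool ↦ !Bool
              ?Str ↦ !Str
                X ↦ X
          case retry:
            ?Str ↦ !Str
              &{ok,stop} ↦ ⊕{ok,stop}  (external→internal)
                case ok:
                  X ↦ X
                case stop:
                  X ↦ X
      case stop:
        ?Str ↦ !Str
          ?Unit ↦ !Unit
            ?Int ↦ !Int
              end ↦ end

μX.!Unit.⊕{ack: !Unit.!Str.⊕{ok: X, data: end, ack: end}, more: ⊕{ok: !Bool.!Str.X, retry: !Str.⊕{ok: X, stop: X}}, stop: !Str.!Unit.!Int.end}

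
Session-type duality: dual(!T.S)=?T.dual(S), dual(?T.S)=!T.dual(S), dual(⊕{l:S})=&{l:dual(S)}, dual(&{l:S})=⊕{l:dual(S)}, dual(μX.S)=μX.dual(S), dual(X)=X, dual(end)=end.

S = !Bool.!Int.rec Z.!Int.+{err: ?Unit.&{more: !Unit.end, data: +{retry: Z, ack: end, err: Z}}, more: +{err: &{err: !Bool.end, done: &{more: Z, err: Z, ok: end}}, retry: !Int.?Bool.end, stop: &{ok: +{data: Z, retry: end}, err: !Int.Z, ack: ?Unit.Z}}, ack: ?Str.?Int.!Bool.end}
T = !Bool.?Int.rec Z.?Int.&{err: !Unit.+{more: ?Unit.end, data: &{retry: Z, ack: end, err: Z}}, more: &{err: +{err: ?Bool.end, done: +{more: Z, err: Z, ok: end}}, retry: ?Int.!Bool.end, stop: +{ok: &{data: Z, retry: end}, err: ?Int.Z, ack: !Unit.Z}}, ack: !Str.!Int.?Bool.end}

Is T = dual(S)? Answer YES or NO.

!Bool vs !Bool  ✗ same direction on both sides — not dual

NO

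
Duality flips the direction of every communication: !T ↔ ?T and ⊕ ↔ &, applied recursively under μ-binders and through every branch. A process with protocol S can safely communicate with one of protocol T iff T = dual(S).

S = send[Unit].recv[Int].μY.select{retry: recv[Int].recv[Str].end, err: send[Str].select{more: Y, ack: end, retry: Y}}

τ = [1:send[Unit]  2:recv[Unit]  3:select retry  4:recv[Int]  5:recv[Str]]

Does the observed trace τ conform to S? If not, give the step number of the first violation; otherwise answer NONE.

2

@1 send[Unit]  ✓  state: recv[Int].μY.…
@2 got recv[Unit], protocol expects recv[Int]  ✗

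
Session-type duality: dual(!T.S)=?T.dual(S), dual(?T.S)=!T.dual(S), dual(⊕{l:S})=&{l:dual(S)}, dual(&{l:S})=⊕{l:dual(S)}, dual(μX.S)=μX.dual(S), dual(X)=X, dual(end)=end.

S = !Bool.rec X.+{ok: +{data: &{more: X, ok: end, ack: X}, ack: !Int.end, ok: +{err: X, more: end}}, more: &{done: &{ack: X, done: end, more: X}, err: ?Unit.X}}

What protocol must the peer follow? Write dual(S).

!Bool ↦ ?Bool
  rec X ↦ rec X  (rec unchanged)
    +{ok,more} ↦ &{ok,more}  (⊕→&)
      case ok:
        +{data,ack,ok} ↦ &{data,ack,ok}  (⊕→&)
          case data:
            &{more,ok,ack} ↦ +{more,ok,ack}  (offer→select)
              case more:
                X ↦ X
              case ok:
                end ↦ end
              case ack:
                X ↦ X
          case ack:
            !Int ↦ ?Int
              end ↦ end
          case ok:
            +{err,more} ↦ &{err,more}  (⊕→&)
              case err:
                X ↦ X
              case more:
                end ↦ end
      case more:
        &{done,err} ↦ +{done,err}  (offer→select)
          case done:
            &{ack,done,more} ↦ +{ack,done,more}  (offer→select)
              case ack:
                X ↦ X
              case done:
                end ↦ end
              case more:
                X ↦ X
          case err:
            ?Unit ↦ !Unit
              X ↦ X

?Bool.rec X.&{ok: &{data: +{more: X, ok: end, ack: X}, ack: ?Int.end, ok: &{err: X, more: end}}, more: +{done: +{ack: X, done: end, more: X}, err: !Unit.X}}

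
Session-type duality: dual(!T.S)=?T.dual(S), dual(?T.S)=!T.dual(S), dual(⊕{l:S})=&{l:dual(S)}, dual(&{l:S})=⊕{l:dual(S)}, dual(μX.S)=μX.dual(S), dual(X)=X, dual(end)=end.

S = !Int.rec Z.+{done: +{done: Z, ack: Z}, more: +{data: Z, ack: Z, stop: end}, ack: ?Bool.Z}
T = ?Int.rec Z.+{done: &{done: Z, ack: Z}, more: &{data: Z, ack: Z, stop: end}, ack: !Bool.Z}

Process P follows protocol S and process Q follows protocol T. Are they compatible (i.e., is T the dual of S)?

NO

!Int vs ?Int  ok
  rec Z vs rec Z  ok (rec unchanged)
    +{done,more,ack} vs +{done,more,ack}  ✗ choice polarity not flipped — not dual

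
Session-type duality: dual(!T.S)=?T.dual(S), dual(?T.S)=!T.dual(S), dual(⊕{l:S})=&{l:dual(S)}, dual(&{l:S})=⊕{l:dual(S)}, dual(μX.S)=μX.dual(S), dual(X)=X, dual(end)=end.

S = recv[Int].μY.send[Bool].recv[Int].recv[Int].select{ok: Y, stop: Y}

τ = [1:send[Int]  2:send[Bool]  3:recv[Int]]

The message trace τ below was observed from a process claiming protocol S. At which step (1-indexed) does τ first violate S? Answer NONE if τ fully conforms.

step 1: got send[Int], protocol expects recv[Int]  ✗

1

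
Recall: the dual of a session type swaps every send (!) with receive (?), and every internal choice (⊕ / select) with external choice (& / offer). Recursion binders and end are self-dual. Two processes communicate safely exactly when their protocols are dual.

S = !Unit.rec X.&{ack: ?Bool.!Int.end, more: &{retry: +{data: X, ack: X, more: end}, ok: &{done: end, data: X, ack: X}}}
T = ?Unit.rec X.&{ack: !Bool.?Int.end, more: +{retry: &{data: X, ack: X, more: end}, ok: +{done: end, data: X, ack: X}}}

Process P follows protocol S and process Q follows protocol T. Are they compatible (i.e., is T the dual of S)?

NO

!Unit | ?Unit  ✓
  rec X | rec X  ✓ (μ self-dual)
    &{ack,more} | &{ack,more}  ✗ choice polarity not flipped — not dual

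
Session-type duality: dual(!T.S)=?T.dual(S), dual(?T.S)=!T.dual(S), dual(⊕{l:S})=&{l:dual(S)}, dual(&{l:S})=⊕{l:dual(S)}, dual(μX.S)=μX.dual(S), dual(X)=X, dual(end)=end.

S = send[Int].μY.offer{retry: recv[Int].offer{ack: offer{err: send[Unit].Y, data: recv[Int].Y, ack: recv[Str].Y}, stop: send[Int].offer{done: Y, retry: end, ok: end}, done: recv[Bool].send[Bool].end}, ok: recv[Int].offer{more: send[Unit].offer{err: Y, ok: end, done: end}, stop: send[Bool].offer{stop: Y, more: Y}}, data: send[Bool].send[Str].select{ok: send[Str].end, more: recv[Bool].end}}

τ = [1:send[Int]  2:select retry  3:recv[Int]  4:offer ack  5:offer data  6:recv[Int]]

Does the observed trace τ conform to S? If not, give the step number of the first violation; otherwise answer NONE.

@1 send[Int]  ✓  state: μY.…
@2 got select retry, protocol expects offer retry or offer ok or offer data  ✗

2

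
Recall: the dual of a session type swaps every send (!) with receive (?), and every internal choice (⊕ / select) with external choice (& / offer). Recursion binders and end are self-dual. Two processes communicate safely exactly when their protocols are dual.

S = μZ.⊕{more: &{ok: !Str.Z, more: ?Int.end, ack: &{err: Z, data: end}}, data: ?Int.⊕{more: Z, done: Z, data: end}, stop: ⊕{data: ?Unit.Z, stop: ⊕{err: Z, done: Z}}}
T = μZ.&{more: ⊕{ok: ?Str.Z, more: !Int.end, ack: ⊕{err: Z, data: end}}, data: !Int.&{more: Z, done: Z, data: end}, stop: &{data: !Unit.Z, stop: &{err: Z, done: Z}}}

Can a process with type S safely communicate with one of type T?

μZ | μZ  ✓ (binder kept)
  ⊕{more,data,stop} | &{more,data,stop}  ✓ same labels
    [more]
      &{ok,more,ack} | ⊕{ok,more,ack}  ✓ same labels
        [ok]
          !Str | ?Str  ✓
            Z | Z  ✓
        [more]
          ?Int | !Int  ✓
            end | end  ✓
        [ack]
          &{err,data} | ⊕{err,data}  ✓ same labels
            [err]
              Z | Z  ✓
            [data]
              end | end  ✓
    [data]
      ?Int | !Int  ✓
        ⊕{more,done,data} | &{more,done,data}  ✓ same labels
          [more]
            Z | Z  ✓
          [done]
            Z | Z  ✓
          [data]
            end | end  ✓
    [stop]
      ⊕{data,stop} | &{data,stop}  ✓ same labels
        [data]
          ?Unit | !Unit  ✓
            Z | Z  ✓
        [stop]
          ⊕{err,done} | &{err,done}  ✓ same labels
            [err]
              Z | Z  ✓
            [done]
              Z | Z  ✓

YES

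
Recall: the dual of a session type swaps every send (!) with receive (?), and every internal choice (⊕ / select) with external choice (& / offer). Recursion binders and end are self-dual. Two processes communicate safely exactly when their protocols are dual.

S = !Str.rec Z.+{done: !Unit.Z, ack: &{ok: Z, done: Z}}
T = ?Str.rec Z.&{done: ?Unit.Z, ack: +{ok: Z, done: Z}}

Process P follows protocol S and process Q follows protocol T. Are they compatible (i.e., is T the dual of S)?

!Str ‖ ?Str  match
  rec Z ‖ rec Z  match (μ self-dual)
    +{done,ack} ‖ &{done,ack}  match labels match
      case done:
        !Unit ‖ ?Unit  match
          Z ‖ Z  match
      case ack:
        &{ok,done} ‖ +{ok,done}  match labels match
          case ok:
            Z ‖ Z  match
          case done:
            Z ‖ Z  match

YES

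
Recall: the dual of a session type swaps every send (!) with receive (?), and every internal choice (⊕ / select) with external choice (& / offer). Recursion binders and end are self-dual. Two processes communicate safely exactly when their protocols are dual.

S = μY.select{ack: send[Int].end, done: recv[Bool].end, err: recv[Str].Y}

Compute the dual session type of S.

μY.offer{ack: recv[Int].end, done: send[Bool].end, err: send[Str].Y}

μY = μY  (binder kept)
  select{ack,done,err} = offer{ack,done,err}  (internal→external)
    [ack]
      send[Int] = recv[Int]
        end ↦ end
    [done]
      recv[Bool] = send[Bool]
        end ↦ end
    [err]
      recv[Str] = send[Str]
        Y ↦ Y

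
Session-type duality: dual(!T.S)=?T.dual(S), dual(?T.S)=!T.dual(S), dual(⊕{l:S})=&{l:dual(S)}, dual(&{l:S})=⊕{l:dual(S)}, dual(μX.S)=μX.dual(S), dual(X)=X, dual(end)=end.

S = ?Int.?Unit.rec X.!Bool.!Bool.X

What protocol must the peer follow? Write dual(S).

?Int → !Int
  ?Unit → !Unit
    rec X → rec X  (rec unchanged)
      !Bool → ?Bool
        !Bool → ?Bool
          X ↦ X

!Int.!Unit.rec X.?Bool.?Bool.X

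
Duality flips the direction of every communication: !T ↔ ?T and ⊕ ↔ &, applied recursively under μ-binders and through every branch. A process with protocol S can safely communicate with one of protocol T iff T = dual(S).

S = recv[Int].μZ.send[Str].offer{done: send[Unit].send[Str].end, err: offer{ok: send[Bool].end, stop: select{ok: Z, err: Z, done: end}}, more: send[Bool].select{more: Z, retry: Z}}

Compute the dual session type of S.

recv[Int] → send[Int]
  μZ → μZ  (rec unchanged)
    send[Str] → recv[Str]
      offer{done,err,more} → select{done,err,more}  (offer→select)
        • done:
          send[Unit] → recv[Unit]
            send[Str] → recv[Str]
              dual(end) = end
        • err:
          offer{ok,stop} → select{ok,stop}  (offer→select)
            • ok:
              send[Bool] → recv[Bool]
                dual(end) = end
            • stop:
              select{ok,err,done} → offer{ok,err,done}  (internal→external)
                • ok:
                  dual(Z) = Z
                • err:
                  dual(Z) = Z
                • done:
                  dual(end) = end
        • more:
          send[Bool] → recv[Bool]
            select{more,retry} → offer{more,retry}  (internal→external)
              • more:
                dual(Z) = Z
              • retry:
                dual(Z) = Z

send[Int].μZ.recv[Str].select{done: recv[Unit].recv[Str].end, err: select{ok: recv[Bool].end, stop: offer{ok: Z, err: Z, done: end}}, more: recv[Bool].offer{more: Z, retry: Z}}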